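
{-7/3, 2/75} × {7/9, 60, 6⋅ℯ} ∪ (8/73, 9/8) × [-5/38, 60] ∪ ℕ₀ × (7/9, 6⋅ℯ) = (ℕ₀ × (7/9, 6⋅ℯ)) ∪ ({-7/3, 2/75} × {7/9, 60, 6⋅ℯ}) ∪ ((8/73, 9/8) × [-5/38, 60])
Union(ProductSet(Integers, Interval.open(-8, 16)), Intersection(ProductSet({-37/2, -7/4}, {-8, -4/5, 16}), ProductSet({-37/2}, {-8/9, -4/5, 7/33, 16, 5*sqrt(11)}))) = Union(ProductSet({-37/2}, {-4/5, 16}), ProductSet(Integers, Interval.open(-8, 16)))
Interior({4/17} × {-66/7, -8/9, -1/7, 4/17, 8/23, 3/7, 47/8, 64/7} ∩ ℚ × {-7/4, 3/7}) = ∅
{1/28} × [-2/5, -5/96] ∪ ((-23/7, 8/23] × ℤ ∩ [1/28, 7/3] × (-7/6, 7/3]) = ({1/28} × [-2/5, -5/96]) ∪ ([1/28, 8/23] × {-1, 0, 1, 2})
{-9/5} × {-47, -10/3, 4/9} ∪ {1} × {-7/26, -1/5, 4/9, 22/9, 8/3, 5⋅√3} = ({-9/5} × {-47, -10/3, 4/9}) ∪ ({1} × {-7/26, -1/5, 4/9, 22/9, 8/3, 5⋅√3})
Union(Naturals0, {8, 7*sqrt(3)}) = Union({7*sqrt(3)}, Naturals0)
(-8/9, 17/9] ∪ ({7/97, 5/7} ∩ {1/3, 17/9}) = (-8/9, 17/9]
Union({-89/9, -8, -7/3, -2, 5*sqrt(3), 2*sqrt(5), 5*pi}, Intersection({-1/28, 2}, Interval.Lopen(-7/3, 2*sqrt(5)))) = {-89/9, -8, -7/3, -2, -1/28, 2, 5*sqrt(3), 2*sqrt(5), 5*pi}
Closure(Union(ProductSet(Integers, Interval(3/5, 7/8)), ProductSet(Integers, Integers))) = ProductSet(Integers, Union(Integers, Interval(3/5, 7/8)))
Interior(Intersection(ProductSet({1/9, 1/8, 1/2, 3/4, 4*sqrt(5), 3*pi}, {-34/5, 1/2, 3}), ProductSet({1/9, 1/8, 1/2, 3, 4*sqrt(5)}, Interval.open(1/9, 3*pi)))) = EmptySet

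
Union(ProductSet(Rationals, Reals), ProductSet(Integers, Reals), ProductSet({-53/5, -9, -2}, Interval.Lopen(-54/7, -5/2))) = ProductSet(Rationals, Reals)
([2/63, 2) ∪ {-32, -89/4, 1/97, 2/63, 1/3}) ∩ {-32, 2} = {-32}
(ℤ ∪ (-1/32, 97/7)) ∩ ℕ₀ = ℕ₀ ∪ {0, 1, …, 13}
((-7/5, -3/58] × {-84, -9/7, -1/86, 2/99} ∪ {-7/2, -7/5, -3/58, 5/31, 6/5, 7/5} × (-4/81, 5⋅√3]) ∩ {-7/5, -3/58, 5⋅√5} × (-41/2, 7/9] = ({-3/58} × {-9/7, -1/86, 2/99}) ∪ ({-7/5, -3/58} × (-4/81, 7/9])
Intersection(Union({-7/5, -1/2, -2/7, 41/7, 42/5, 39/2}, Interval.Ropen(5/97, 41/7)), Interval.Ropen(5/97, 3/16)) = Interval.Ropen(5/97, 3/16)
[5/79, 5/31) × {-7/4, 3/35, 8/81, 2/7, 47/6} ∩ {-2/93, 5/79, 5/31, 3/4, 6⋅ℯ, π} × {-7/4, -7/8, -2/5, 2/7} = {5/79} × {-7/4, 2/7}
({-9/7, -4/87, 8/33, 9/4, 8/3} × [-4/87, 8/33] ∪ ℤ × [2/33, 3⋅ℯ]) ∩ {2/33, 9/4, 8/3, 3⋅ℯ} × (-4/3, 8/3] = {9/4, 8/3} × [-4/87, 8/33]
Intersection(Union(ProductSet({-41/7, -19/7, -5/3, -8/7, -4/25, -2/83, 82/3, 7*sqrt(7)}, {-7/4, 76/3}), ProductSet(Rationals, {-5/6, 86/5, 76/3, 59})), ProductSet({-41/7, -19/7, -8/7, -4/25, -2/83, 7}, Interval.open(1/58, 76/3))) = ProductSet({-41/7, -19/7, -8/7, -4/25, -2/83, 7}, {86/5})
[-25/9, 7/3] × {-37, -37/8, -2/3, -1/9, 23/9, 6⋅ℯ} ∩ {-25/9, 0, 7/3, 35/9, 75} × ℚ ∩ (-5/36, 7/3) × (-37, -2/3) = {0} × {-37/8}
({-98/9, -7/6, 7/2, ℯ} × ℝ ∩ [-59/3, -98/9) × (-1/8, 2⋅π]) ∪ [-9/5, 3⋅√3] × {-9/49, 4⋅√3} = [-9/5, 3⋅√3] × {-9/49, 4⋅√3}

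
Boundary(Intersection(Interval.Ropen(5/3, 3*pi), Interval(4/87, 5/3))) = {5/3}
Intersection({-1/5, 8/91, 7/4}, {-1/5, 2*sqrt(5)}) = {-1/5}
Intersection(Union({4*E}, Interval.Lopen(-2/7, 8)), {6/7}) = {6/7}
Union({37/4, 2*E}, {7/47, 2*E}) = {7/47, 37/4, 2*E}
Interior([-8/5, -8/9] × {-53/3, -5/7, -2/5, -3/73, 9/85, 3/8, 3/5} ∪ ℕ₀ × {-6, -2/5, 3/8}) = ∅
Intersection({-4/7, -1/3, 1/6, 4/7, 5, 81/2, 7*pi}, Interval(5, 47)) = {5, 81/2, 7*pi}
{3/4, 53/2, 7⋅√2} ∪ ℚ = ℚ ∪ {7⋅√2}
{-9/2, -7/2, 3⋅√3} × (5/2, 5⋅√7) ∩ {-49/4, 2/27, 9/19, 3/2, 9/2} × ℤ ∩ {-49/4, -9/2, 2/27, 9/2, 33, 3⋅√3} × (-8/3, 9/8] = ∅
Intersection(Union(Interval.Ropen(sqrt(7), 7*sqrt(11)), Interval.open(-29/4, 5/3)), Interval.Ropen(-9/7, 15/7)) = Interval.Ropen(-9/7, 5/3)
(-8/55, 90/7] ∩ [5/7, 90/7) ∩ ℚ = ℚ ∩ [5/7, 90/7)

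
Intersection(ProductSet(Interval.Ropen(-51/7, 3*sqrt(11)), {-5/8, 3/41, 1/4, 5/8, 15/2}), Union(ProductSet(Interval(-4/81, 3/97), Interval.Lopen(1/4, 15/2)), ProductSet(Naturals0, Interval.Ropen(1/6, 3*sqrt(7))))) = Union(ProductSet(Interval(-4/81, 3/97), {5/8, 15/2}), ProductSet(Range(0, 10, 1), {1/4, 5/8, 15/2}))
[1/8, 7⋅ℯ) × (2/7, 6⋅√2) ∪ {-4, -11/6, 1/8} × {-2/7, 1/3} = ({-4, -11/6, 1/8} × {-2/7, 1/3}) ∪ ([1/8, 7⋅ℯ) × (2/7, 6⋅√2))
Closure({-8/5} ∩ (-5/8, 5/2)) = ∅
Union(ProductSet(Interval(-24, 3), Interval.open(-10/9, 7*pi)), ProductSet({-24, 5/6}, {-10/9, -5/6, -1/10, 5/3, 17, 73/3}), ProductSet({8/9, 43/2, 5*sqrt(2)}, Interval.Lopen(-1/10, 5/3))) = Union(ProductSet({-24, 5/6}, {-10/9, -5/6, -1/10, 5/3, 17, 73/3}), ProductSet({8/9, 43/2, 5*sqrt(2)}, Interval.Lopen(-1/10, 5/3)), ProductSet(Interval(-24, 3), Interval.open(-10/9, 7*pi)))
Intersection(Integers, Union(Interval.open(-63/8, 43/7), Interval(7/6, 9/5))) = Range(-7, 7, 1)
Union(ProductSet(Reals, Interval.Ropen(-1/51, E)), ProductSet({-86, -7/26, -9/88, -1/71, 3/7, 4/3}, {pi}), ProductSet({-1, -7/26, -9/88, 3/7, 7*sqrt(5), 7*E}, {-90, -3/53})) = Union(ProductSet({-86, -7/26, -9/88, -1/71, 3/7, 4/3}, {pi}), ProductSet({-1, -7/26, -9/88, 3/7, 7*sqrt(5), 7*E}, {-90, -3/53}), ProductSet(Reals, Interval.Ropen(-1/51, E)))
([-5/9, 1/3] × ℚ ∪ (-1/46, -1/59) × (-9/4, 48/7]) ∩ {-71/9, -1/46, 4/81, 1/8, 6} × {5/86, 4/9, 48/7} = {-1/46, 4/81, 1/8} × {5/86, 4/9, 48/7}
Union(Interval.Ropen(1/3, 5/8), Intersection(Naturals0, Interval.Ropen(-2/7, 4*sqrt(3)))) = Union(Interval.Ropen(1/3, 5/8), Range(0, 7, 1))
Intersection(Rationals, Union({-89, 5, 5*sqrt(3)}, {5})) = {-89, 5}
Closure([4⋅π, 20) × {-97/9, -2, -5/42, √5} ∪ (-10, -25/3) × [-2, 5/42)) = ({-10, -25/3} × [-2, 5/42]) ∪ ([-10, -25/3] × {-2, 5/42}) ∪ ((-10, -25/3) × [-2, 5/42)) ∪ ([4⋅π, 20] × {-97/9, -2, -5/42, √5})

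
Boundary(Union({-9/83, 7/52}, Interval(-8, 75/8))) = {-8, 75/8}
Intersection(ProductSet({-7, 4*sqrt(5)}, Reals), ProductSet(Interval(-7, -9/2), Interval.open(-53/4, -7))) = ProductSet({-7}, Interval.open(-53/4, -7))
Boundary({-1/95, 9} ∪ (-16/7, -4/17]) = {-16/7, -4/17, -1/95, 9}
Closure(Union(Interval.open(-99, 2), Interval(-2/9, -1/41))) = Interval(-99, 2)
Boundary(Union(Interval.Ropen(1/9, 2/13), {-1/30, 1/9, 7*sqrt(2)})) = {-1/30, 1/9, 2/13, 7*sqrt(2)}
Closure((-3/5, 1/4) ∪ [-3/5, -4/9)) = [-3/5, 1/4]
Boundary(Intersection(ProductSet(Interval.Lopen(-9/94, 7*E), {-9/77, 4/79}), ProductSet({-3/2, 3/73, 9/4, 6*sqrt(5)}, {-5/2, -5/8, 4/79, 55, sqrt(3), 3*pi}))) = ProductSet({3/73, 9/4, 6*sqrt(5)}, {4/79})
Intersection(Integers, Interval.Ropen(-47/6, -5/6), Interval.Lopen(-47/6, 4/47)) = Range(-7, 0, 1)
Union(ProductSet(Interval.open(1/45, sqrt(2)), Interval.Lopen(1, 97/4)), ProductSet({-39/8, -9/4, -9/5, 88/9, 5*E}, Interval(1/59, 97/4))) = Union(ProductSet({-39/8, -9/4, -9/5, 88/9, 5*E}, Interval(1/59, 97/4)), ProductSet(Interval.open(1/45, sqrt(2)), Interval.Lopen(1, 97/4)))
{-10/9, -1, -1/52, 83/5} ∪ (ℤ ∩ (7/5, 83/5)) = {-10/9, -1, -1/52, 83/5} ∪ {2, 3, …, 16}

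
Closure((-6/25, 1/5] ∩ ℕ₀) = {0}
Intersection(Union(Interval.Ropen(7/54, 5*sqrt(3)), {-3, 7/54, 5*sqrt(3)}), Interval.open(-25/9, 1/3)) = Interval.Ropen(7/54, 1/3)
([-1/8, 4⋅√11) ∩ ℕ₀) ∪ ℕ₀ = ℕ₀ ∪ {0, 1, …, 13}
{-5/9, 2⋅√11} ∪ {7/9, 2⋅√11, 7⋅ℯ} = {-5/9, 7/9, 2⋅√11, 7⋅ℯ}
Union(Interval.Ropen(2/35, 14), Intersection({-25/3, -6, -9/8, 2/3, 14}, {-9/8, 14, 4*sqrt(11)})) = Union({-9/8}, Interval(2/35, 14))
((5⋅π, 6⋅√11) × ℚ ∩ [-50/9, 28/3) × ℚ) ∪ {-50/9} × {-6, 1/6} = {-50/9} × {-6, 1/6}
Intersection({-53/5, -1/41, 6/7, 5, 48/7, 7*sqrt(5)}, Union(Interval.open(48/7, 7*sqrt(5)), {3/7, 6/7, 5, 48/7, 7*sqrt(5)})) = {6/7, 5, 48/7, 7*sqrt(5)}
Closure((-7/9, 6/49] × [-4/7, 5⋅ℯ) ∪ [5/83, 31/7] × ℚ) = ([6/49, 31/7] × ℝ) ∪ ({-7/9, 6/49} × [-4/7, 5⋅ℯ]) ∪ ([-7/9, 6/49] × {-4/7, 5⋅ℯ}) ∪ ((-7/9, 6/49] × [-4/7, 5⋅ℯ)) ∪ ([5/83, 31/7] × (ℚ ∪ (-∞, -4/7] ∪ [5⋅ℯ, ∞)))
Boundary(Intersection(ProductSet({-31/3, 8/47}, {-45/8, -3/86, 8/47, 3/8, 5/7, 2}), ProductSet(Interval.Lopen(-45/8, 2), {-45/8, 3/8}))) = ProductSet({8/47}, {-45/8, 3/8})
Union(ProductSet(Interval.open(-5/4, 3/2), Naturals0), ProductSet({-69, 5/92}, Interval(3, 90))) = Union(ProductSet({-69, 5/92}, Interval(3, 90)), ProductSet(Interval.open(-5/4, 3/2), Naturals0))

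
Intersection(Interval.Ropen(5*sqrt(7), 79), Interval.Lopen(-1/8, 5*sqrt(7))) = {5*sqrt(7)}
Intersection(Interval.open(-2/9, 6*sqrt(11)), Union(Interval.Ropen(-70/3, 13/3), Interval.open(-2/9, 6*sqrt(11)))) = Interval.open(-2/9, 6*sqrt(11))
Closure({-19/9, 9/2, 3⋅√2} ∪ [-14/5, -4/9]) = [-14/5, -4/9] ∪ {9/2, 3⋅√2}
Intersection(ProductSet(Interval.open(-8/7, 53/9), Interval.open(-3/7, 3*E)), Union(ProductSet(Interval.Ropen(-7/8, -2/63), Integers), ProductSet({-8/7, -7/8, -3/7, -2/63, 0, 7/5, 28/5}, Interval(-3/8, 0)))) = Union(ProductSet({-7/8, -3/7, -2/63, 0, 7/5, 28/5}, Interval(-3/8, 0)), ProductSet(Interval.Ropen(-7/8, -2/63), Range(0, 9, 1)))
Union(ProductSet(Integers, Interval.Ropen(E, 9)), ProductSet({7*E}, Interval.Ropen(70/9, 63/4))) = Union(ProductSet({7*E}, Interval.Ropen(70/9, 63/4)), ProductSet(Integers, Interval.Ropen(E, 9)))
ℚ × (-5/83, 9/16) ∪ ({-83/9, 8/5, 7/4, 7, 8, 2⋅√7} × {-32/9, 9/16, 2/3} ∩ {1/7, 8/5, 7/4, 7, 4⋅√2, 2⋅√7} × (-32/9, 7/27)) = ℚ × (-5/83, 9/16)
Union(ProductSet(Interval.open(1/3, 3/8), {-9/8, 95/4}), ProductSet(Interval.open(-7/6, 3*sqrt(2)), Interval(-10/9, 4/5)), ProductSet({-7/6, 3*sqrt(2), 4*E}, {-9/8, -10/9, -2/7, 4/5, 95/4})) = Union(ProductSet({-7/6, 3*sqrt(2), 4*E}, {-9/8, -10/9, -2/7, 4/5, 95/4}), ProductSet(Interval.open(-7/6, 3*sqrt(2)), Interval(-10/9, 4/5)), ProductSet(Interval.open(1/3, 3/8), {-9/8, 95/4}))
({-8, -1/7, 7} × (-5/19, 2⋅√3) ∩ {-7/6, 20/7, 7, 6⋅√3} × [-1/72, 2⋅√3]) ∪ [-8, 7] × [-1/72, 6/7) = ([-8, 7] × [-1/72, 6/7)) ∪ ({7} × [-1/72, 2⋅√3))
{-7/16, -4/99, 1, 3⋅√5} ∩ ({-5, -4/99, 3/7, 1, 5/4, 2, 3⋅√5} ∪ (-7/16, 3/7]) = {-4/99, 1, 3⋅√5}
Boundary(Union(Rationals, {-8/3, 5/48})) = Reals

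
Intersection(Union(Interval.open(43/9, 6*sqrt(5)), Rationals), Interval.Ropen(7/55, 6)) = Union(Intersection(Interval.Ropen(7/55, 6), Rationals), Interval.Ropen(43/9, 6))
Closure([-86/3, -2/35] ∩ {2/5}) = ∅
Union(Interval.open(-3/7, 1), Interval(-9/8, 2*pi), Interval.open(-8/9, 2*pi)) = Interval(-9/8, 2*pi)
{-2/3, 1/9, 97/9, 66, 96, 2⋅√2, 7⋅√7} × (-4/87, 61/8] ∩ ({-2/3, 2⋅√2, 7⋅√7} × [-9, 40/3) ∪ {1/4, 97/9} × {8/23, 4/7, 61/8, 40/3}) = ({97/9} × {8/23, 4/7, 61/8}) ∪ ({-2/3, 2⋅√2, 7⋅√7} × (-4/87, 61/8])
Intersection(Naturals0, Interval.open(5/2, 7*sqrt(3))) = Range(3, 13, 1)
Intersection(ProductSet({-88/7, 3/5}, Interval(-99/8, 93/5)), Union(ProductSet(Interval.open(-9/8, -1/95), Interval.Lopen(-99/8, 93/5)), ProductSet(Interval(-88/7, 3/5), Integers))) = ProductSet({-88/7, 3/5}, Range(-12, 19, 1))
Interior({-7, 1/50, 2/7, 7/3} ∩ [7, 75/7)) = ∅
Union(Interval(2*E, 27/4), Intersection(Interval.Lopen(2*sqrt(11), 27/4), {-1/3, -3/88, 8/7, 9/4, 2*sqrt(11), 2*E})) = Interval(2*E, 27/4)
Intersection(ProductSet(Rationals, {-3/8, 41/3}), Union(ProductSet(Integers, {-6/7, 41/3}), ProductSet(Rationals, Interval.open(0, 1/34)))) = ProductSet(Integers, {41/3})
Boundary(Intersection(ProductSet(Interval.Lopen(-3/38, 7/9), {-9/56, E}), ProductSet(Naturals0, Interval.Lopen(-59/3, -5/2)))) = EmptySet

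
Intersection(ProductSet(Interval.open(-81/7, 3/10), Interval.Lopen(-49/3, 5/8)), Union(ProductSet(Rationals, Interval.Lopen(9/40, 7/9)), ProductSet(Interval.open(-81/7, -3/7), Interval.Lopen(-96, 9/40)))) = Union(ProductSet(Intersection(Interval.open(-81/7, 3/10), Rationals), Interval.Lopen(9/40, 5/8)), ProductSet(Interval.open(-81/7, -3/7), Interval.Lopen(-49/3, 9/40)))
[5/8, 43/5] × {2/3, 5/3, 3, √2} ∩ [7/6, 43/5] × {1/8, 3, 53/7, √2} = [7/6, 43/5] × {3, √2}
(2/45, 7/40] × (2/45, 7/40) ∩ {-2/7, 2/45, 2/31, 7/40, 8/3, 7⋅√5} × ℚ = {2/31, 7/40} × (ℚ ∩ (2/45, 7/40))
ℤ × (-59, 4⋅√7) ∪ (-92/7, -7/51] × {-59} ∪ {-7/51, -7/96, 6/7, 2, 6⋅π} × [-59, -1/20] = ((-92/7, -7/51] × {-59}) ∪ (ℤ × (-59, 4⋅√7)) ∪ ({-7/51, -7/96, 6/7, 2, 6⋅π} × [-59, -1/20])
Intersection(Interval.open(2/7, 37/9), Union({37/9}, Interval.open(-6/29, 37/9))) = Interval.open(2/7, 37/9)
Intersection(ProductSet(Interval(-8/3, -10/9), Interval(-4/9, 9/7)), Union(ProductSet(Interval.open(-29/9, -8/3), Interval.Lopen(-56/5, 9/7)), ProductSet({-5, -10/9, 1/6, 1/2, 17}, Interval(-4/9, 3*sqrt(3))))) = ProductSet({-10/9}, Interval(-4/9, 9/7))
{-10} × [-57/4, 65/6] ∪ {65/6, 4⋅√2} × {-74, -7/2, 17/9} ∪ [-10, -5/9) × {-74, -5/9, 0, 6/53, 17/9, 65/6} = ({-10} × [-57/4, 65/6]) ∪ ({65/6, 4⋅√2} × {-74, -7/2, 17/9}) ∪ ([-10, -5/9) × {-74, -5/9, 0, 6/53, 17/9, 65/6})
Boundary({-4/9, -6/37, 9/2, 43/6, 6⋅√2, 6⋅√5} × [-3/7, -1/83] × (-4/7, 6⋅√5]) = {-4/9, -6/37, 9/2, 43/6, 6⋅√2, 6⋅√5} × [-3/7, -1/83] × [-4/7, 6⋅√5]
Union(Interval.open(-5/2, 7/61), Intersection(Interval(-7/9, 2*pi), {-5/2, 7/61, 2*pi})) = Union({2*pi}, Interval.Lopen(-5/2, 7/61))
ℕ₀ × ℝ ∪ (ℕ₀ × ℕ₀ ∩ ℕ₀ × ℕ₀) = ℕ₀ × ℝ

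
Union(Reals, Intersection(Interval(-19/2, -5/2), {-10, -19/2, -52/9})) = Reals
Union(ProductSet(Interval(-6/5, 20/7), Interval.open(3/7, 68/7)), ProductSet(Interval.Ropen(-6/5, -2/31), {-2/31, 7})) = Union(ProductSet(Interval.Ropen(-6/5, -2/31), {-2/31, 7}), ProductSet(Interval(-6/5, 20/7), Interval.open(3/7, 68/7)))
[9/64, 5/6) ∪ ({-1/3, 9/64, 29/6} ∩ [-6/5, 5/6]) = {-1/3} ∪ [9/64, 5/6)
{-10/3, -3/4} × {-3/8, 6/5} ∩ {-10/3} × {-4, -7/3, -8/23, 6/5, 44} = {-10/3} × {6/5}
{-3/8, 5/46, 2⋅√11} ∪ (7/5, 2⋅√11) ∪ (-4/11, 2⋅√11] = {-3/8} ∪ (-4/11, 2⋅√11]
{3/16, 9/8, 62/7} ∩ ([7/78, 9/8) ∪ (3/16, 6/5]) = {3/16, 9/8}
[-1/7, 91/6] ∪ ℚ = ℚ ∪ [-1/7, 91/6]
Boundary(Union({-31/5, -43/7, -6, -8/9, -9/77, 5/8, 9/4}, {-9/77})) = {-31/5, -43/7, -6, -8/9, -9/77, 5/8, 9/4}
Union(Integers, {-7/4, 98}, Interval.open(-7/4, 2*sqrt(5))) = Union(Integers, Interval.Ropen(-7/4, 2*sqrt(5)))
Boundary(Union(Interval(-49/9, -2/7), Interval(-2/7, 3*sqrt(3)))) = {-49/9, 3*sqrt(3)}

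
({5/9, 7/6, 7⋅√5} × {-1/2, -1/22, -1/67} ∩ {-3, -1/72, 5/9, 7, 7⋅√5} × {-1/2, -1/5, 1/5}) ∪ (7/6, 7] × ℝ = ((7/6, 7] × ℝ) ∪ ({5/9, 7⋅√5} × {-1/2})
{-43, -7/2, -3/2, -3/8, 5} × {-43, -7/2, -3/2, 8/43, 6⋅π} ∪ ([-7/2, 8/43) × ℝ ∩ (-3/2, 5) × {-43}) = ((-3/2, 8/43) × {-43}) ∪ ({-43, -7/2, -3/2, -3/8, 5} × {-43, -7/2, -3/2, 8/43, 6⋅π})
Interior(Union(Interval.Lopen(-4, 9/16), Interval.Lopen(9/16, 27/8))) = Interval.open(-4, 27/8)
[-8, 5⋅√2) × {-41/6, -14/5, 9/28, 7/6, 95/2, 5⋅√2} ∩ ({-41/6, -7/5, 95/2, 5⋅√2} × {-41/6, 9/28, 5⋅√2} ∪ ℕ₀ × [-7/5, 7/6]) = ({0, 1, …, 7} × {9/28, 7/6}) ∪ ({-41/6, -7/5} × {-41/6, 9/28, 5⋅√2})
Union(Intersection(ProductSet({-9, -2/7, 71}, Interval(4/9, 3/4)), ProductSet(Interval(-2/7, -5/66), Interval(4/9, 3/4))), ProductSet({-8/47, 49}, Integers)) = Union(ProductSet({-2/7}, Interval(4/9, 3/4)), ProductSet({-8/47, 49}, Integers))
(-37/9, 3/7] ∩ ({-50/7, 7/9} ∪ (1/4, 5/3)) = (1/4, 3/7]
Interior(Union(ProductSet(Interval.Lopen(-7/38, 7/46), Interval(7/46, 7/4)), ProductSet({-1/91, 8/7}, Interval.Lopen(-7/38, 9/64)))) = ProductSet(Interval.open(-7/38, 7/46), Interval.open(7/46, 7/4))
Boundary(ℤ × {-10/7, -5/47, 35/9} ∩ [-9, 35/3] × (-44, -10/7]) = {-9, -8, …, 11} × {-10/7}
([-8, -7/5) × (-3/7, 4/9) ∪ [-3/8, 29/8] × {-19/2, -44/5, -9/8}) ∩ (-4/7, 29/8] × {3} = ∅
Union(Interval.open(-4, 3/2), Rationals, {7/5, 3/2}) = Union(Interval(-4, 3/2), Rationals)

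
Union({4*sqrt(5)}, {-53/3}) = {-53/3, 4*sqrt(5)}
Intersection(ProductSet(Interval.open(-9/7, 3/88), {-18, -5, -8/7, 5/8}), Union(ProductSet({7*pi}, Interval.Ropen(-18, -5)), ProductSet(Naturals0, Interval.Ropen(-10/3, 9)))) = ProductSet(Range(0, 1, 1), {-8/7, 5/8})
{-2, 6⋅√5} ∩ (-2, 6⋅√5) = ∅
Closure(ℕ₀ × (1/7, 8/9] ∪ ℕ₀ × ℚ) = ℕ₀ × (ℚ ∪ (-∞, ∞))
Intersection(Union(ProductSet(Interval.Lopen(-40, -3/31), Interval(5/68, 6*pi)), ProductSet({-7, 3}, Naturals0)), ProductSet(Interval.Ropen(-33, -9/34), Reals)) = Union(ProductSet({-7}, Naturals0), ProductSet(Interval.Ropen(-33, -9/34), Interval(5/68, 6*pi)))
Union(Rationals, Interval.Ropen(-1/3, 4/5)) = Union(Interval(-1/3, 4/5), Rationals)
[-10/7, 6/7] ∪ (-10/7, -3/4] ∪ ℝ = (-∞, ∞)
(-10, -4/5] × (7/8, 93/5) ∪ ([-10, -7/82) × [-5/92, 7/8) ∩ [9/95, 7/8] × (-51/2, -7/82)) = (-10, -4/5] × (7/8, 93/5)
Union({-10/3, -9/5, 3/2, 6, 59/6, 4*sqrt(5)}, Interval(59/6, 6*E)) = Union({-10/3, -9/5, 3/2, 6, 4*sqrt(5)}, Interval(59/6, 6*E))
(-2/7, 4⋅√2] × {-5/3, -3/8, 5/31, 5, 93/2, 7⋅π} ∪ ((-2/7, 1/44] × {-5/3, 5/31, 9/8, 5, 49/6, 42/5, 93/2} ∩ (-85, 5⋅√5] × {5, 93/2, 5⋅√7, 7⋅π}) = (-2/7, 4⋅√2] × {-5/3, -3/8, 5/31, 5, 93/2, 7⋅π}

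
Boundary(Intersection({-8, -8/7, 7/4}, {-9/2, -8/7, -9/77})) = {-8/7}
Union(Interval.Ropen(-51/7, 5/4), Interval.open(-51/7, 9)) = Interval.Ropen(-51/7, 9)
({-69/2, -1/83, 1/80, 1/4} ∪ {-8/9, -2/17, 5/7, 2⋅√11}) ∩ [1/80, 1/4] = {1/80, 1/4}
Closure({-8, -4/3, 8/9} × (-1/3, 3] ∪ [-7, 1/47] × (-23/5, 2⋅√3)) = ({-8, 8/9} × [-1/3, 3]) ∪ ({-8, -4/3, 8/9} × (-1/3, 3]) ∪ ([-7, 1/47] × [-23/5, 2⋅√3])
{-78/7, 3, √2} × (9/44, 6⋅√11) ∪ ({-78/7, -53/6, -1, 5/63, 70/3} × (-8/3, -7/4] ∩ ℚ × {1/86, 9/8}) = {-78/7, 3, √2} × (9/44, 6⋅√11)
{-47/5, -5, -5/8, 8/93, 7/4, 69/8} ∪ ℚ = ℚ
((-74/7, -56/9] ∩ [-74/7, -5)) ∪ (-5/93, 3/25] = (-74/7, -56/9] ∪ (-5/93, 3/25]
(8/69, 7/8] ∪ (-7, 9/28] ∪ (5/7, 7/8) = (-7, 7/8]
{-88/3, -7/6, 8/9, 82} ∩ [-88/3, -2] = {-88/3}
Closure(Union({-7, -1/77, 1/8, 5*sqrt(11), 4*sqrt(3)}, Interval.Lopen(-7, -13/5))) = Union({-1/77, 1/8, 5*sqrt(11), 4*sqrt(3)}, Interval(-7, -13/5))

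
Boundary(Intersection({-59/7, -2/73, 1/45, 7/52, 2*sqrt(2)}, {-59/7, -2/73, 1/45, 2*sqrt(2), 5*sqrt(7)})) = {-59/7, -2/73, 1/45, 2*sqrt(2)}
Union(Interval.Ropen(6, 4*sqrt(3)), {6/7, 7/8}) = Union({6/7, 7/8}, Interval.Ropen(6, 4*sqrt(3)))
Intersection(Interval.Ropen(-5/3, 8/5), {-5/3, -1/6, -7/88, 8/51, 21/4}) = {-5/3, -1/6, -7/88, 8/51}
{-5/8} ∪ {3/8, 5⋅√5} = {-5/8, 3/8, 5⋅√5}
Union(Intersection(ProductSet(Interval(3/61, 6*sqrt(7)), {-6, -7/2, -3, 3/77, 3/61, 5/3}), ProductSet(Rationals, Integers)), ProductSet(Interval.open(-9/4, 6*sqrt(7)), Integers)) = Union(ProductSet(Intersection(Interval(3/61, 6*sqrt(7)), Rationals), {-6, -3}), ProductSet(Interval.open(-9/4, 6*sqrt(7)), Integers))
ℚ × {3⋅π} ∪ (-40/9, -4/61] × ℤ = (ℚ × {3⋅π}) ∪ ((-40/9, -4/61] × ℤ)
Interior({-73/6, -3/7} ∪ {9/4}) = ∅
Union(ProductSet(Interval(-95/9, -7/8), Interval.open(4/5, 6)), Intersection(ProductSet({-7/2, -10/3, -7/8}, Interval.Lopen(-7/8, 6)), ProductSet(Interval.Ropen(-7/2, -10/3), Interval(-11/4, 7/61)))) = Union(ProductSet({-7/2}, Interval.Lopen(-7/8, 7/61)), ProductSet(Interval(-95/9, -7/8), Interval.open(4/5, 6)))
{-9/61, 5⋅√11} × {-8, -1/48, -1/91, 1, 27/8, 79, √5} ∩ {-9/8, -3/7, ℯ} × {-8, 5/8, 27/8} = ∅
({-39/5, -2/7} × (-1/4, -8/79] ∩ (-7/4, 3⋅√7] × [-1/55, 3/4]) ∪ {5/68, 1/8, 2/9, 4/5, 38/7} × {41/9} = {5/68, 1/8, 2/9, 4/5, 38/7} × {41/9}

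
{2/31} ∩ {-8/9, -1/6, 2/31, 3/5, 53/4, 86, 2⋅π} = {2/31}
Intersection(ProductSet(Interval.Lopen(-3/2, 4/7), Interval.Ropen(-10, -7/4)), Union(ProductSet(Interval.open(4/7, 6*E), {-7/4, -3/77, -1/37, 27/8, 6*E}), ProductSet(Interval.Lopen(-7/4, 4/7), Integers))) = ProductSet(Interval.Lopen(-3/2, 4/7), Range(-10, -1, 1))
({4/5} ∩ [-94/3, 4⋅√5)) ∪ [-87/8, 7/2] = [-87/8, 7/2]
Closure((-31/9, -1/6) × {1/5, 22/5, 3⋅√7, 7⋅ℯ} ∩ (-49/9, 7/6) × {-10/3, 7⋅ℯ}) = [-31/9, -1/6] × {7⋅ℯ}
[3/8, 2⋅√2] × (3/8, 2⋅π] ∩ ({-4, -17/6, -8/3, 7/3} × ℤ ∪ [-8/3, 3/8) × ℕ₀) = {7/3} × {1, 2, …, 6}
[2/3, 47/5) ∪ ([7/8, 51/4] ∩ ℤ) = [2/3, 47/5) ∪ {1, 2, …, 12}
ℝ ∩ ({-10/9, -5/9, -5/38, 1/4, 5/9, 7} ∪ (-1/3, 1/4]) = {-10/9, -5/9, 5/9, 7} ∪ (-1/3, 1/4]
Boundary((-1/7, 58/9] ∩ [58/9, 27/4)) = {58/9}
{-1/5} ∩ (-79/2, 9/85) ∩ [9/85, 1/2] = ∅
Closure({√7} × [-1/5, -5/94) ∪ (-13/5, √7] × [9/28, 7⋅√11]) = ({√7} × [-1/5, -5/94]) ∪ ([-13/5, √7] × [9/28, 7⋅√11])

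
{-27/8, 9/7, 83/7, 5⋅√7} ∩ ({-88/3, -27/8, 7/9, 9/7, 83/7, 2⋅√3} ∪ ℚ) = {-27/8, 9/7, 83/7}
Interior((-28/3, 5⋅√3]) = (-28/3, 5⋅√3)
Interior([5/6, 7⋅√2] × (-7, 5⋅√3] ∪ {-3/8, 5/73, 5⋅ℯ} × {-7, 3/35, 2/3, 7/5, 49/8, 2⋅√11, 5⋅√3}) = (5/6, 7⋅√2) × (-7, 5⋅√3)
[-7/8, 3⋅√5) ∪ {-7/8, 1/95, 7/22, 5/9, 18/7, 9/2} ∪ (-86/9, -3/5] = (-86/9, 3⋅√5)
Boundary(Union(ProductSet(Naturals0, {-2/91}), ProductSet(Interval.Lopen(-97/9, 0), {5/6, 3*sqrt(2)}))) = Union(ProductSet(Interval(-97/9, 0), {5/6, 3*sqrt(2)}), ProductSet(Naturals0, {-2/91}))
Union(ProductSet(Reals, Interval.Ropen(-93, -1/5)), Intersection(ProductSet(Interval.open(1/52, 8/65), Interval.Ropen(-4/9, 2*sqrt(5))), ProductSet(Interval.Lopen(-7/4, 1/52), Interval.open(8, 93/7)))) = ProductSet(Reals, Interval.Ropen(-93, -1/5))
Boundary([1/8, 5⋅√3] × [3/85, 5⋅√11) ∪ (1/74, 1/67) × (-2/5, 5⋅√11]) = ({1/74, 1/67} × [-2/5, 5⋅√11]) ∪ ([1/74, 1/67] × {-2/5, 5⋅√11}) ∪ ({1/8, 5⋅√3} × [3/85, 5⋅√11]) ∪ ([1/8, 5⋅√3] × {3/85, 5⋅√11})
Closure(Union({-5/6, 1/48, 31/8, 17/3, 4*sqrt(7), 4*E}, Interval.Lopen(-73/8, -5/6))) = Union({1/48, 31/8, 17/3, 4*sqrt(7), 4*E}, Interval(-73/8, -5/6))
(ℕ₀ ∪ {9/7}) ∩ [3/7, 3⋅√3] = {1, 2, …, 5} ∪ {9/7}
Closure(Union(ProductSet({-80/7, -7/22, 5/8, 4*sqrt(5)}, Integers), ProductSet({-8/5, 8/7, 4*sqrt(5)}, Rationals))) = Union(ProductSet({-8/5, 8/7, 4*sqrt(5)}, Reals), ProductSet({-80/7, -7/22, 5/8, 4*sqrt(5)}, Integers))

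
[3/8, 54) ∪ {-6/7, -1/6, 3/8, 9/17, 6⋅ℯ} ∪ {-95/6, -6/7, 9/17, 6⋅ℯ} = {-95/6, -6/7, -1/6} ∪ [3/8, 54)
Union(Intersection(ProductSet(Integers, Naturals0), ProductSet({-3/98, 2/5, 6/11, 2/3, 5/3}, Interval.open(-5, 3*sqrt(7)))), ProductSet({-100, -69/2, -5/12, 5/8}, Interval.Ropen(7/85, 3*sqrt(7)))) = ProductSet({-100, -69/2, -5/12, 5/8}, Interval.Ropen(7/85, 3*sqrt(7)))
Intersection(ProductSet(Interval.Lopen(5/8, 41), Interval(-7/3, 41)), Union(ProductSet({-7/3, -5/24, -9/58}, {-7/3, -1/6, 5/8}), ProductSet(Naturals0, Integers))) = ProductSet(Range(1, 42, 1), Range(-2, 42, 1))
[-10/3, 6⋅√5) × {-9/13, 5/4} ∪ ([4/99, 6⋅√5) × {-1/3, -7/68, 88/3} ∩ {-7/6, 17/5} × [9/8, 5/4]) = [-10/3, 6⋅√5) × {-9/13, 5/4}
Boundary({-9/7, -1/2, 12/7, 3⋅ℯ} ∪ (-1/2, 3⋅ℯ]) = {-9/7, -1/2, 3⋅ℯ}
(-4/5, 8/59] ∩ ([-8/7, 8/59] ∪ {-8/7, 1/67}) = (-4/5, 8/59]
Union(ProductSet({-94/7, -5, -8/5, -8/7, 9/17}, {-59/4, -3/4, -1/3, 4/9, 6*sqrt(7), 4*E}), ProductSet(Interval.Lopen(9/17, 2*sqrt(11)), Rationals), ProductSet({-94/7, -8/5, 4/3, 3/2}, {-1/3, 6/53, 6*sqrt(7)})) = Union(ProductSet({-94/7, -8/5, 4/3, 3/2}, {-1/3, 6/53, 6*sqrt(7)}), ProductSet({-94/7, -5, -8/5, -8/7, 9/17}, {-59/4, -3/4, -1/3, 4/9, 6*sqrt(7), 4*E}), ProductSet(Interval.Lopen(9/17, 2*sqrt(11)), Rationals))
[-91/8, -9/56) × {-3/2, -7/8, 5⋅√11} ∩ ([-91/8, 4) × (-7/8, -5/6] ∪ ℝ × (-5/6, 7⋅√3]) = ∅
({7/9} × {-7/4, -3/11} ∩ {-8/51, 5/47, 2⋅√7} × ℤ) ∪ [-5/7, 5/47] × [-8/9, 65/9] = [-5/7, 5/47] × [-8/9, 65/9]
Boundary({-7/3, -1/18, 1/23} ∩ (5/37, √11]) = ∅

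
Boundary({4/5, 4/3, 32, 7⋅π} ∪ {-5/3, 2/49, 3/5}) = {-5/3, 2/49, 3/5, 4/5, 4/3, 32, 7⋅π}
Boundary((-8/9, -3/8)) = {-8/9, -3/8}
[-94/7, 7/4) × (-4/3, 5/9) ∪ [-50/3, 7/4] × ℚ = ([-50/3, 7/4] × ℚ) ∪ ([-94/7, 7/4) × (-4/3, 5/9))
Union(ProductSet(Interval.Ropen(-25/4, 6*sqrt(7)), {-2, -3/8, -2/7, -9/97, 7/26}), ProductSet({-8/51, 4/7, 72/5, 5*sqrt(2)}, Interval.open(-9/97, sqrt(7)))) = Union(ProductSet({-8/51, 4/7, 72/5, 5*sqrt(2)}, Interval.open(-9/97, sqrt(7))), ProductSet(Interval.Ropen(-25/4, 6*sqrt(7)), {-2, -3/8, -2/7, -9/97, 7/26}))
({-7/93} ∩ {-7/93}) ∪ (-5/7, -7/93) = (-5/7, -7/93]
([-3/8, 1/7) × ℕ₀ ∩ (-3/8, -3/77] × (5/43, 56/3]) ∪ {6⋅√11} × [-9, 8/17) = ((-3/8, -3/77] × {1, 2, …, 18}) ∪ ({6⋅√11} × [-9, 8/17))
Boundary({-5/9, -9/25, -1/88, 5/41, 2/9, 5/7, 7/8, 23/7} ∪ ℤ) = ℤ ∪ {-5/9, -9/25, -1/88, 5/41, 2/9, 5/7, 7/8, 23/7}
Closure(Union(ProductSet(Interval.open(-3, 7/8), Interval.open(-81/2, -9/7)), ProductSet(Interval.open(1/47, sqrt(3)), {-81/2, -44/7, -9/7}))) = Union(ProductSet({-3, 7/8}, Interval(-81/2, -9/7)), ProductSet(Interval.open(-3, 7/8), Interval.open(-81/2, -9/7)), ProductSet(Interval(-3, sqrt(3)), {-81/2, -9/7}), ProductSet(Interval.Lopen(1/47, sqrt(3)), {-81/2, -44/7, -9/7}))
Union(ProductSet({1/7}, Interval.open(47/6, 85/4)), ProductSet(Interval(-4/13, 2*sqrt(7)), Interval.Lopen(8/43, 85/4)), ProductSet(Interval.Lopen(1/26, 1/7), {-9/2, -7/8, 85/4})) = Union(ProductSet(Interval(-4/13, 2*sqrt(7)), Interval.Lopen(8/43, 85/4)), ProductSet(Interval.Lopen(1/26, 1/7), {-9/2, -7/8, 85/4}))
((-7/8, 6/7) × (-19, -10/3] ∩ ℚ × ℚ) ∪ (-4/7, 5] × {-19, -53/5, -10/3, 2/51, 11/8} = ((-4/7, 5] × {-19, -53/5, -10/3, 2/51, 11/8}) ∪ ((ℚ ∩ (-7/8, 6/7)) × (ℚ ∩ (-19, -10/3]))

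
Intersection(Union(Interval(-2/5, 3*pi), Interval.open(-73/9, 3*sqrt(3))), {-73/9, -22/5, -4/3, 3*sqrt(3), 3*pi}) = {-22/5, -4/3, 3*sqrt(3), 3*pi}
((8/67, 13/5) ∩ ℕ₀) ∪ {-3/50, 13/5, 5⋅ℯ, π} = {-3/50, 13/5, 5⋅ℯ, π} ∪ {1, 2}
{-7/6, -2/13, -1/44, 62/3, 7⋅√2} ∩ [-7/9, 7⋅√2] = {-2/13, -1/44, 7⋅√2}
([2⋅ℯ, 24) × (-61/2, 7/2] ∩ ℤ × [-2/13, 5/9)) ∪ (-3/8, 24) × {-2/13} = ((-3/8, 24) × {-2/13}) ∪ ({6, 7, …, 23} × [-2/13, 5/9))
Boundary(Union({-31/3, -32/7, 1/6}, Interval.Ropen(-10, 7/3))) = {-31/3, -10, 7/3}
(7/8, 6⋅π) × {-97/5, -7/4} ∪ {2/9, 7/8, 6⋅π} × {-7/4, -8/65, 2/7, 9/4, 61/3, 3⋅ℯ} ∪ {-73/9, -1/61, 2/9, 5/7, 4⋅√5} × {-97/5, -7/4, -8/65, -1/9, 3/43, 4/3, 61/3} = ((7/8, 6⋅π) × {-97/5, -7/4}) ∪ ({2/9, 7/8, 6⋅π} × {-7/4, -8/65, 2/7, 9/4, 61/3, 3⋅ℯ}) ∪ ({-73/9, -1/61, 2/9, 5/7, 4⋅√5} × {-97/5, -7/4, -8/65, -1/9, 3/43, 4/3, 61/3})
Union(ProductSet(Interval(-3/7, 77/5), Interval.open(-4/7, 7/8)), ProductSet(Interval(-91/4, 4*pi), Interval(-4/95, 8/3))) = Union(ProductSet(Interval(-91/4, 4*pi), Interval(-4/95, 8/3)), ProductSet(Interval(-3/7, 77/5), Interval.open(-4/7, 7/8)))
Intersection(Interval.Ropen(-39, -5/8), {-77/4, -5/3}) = {-77/4, -5/3}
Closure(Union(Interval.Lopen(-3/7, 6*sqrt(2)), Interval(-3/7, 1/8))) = Interval(-3/7, 6*sqrt(2))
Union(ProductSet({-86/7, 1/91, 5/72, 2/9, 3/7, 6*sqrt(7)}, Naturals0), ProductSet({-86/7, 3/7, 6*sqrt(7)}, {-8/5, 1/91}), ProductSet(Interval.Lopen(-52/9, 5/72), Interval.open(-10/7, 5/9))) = Union(ProductSet({-86/7, 3/7, 6*sqrt(7)}, {-8/5, 1/91}), ProductSet({-86/7, 1/91, 5/72, 2/9, 3/7, 6*sqrt(7)}, Naturals0), ProductSet(Interval.Lopen(-52/9, 5/72), Interval.open(-10/7, 5/9)))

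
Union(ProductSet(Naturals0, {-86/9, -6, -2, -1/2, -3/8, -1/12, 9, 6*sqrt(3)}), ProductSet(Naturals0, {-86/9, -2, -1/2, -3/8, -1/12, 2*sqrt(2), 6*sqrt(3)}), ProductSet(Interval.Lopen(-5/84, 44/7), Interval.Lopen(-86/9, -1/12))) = Union(ProductSet(Interval.Lopen(-5/84, 44/7), Interval.Lopen(-86/9, -1/12)), ProductSet(Naturals0, {-86/9, -6, -2, -1/2, -3/8, -1/12, 9, 2*sqrt(2), 6*sqrt(3)}))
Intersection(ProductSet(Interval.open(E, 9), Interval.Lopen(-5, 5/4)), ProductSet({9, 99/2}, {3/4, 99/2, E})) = EmptySet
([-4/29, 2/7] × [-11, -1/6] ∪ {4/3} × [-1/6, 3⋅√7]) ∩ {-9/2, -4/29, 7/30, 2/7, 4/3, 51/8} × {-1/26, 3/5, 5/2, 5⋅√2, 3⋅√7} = {4/3} × {-1/26, 3/5, 5/2, 5⋅√2, 3⋅√7}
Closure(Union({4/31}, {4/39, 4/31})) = {4/39, 4/31}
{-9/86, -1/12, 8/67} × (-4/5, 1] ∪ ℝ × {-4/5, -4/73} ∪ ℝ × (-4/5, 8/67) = (ℝ × [-4/5, 8/67)) ∪ ({-9/86, -1/12, 8/67} × (-4/5, 1])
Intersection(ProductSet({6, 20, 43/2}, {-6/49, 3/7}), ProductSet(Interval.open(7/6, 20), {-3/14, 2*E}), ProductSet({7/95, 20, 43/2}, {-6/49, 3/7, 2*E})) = EmptySet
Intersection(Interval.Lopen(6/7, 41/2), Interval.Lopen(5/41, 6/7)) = EmptySet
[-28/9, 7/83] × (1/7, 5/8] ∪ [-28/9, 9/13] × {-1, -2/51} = ([-28/9, 9/13] × {-1, -2/51}) ∪ ([-28/9, 7/83] × (1/7, 5/8])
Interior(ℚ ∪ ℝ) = ℝ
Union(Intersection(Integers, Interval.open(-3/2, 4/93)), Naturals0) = Union(Naturals0, Range(-1, 1, 1))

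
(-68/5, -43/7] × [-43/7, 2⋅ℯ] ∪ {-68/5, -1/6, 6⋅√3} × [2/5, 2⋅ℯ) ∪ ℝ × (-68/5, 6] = ℝ × (-68/5, 6]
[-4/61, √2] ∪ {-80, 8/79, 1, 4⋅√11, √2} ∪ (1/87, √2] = {-80, 4⋅√11} ∪ [-4/61, √2]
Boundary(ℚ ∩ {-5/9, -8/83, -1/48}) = {-5/9, -8/83, -1/48}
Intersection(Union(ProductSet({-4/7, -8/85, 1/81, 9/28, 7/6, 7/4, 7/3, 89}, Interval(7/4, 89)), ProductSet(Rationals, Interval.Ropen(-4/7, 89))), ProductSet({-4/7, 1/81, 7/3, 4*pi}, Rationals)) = ProductSet({-4/7, 1/81, 7/3}, Union(Intersection(Interval.Ropen(-4/7, 89), Rationals), Intersection(Interval(7/4, 89), Rationals)))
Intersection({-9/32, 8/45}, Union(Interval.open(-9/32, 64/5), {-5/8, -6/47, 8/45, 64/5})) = {8/45}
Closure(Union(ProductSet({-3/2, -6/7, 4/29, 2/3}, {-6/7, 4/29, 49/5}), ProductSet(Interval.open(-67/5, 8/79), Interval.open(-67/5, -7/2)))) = Union(ProductSet({-67/5, 8/79}, Interval(-67/5, -7/2)), ProductSet({-3/2, -6/7, 4/29, 2/3}, {-6/7, 4/29, 49/5}), ProductSet(Interval(-67/5, 8/79), {-67/5, -7/2}), ProductSet(Interval.open(-67/5, 8/79), Interval.open(-67/5, -7/2)))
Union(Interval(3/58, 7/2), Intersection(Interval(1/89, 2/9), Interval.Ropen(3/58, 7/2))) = Interval(3/58, 7/2)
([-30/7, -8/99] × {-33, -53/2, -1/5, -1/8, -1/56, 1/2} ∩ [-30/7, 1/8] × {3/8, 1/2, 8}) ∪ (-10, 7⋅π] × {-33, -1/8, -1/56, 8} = ([-30/7, -8/99] × {1/2}) ∪ ((-10, 7⋅π] × {-33, -1/8, -1/56, 8})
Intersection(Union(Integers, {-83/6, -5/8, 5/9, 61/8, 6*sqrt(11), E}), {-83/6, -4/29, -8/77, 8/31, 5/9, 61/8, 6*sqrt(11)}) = {-83/6, 5/9, 61/8, 6*sqrt(11)}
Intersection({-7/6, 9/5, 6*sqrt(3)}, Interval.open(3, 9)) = EmptySet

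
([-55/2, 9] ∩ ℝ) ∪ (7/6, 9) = [-55/2, 9]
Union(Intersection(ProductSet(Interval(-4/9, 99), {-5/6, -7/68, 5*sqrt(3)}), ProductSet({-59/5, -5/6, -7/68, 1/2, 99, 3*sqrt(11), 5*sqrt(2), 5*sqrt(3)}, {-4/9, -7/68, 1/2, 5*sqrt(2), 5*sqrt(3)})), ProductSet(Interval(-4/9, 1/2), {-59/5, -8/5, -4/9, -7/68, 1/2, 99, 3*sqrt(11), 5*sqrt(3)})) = Union(ProductSet({-7/68, 1/2, 99, 3*sqrt(11), 5*sqrt(2), 5*sqrt(3)}, {-7/68, 5*sqrt(3)}), ProductSet(Interval(-4/9, 1/2), {-59/5, -8/5, -4/9, -7/68, 1/2, 99, 3*sqrt(11), 5*sqrt(3)}))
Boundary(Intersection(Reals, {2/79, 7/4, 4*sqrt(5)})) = {2/79, 7/4, 4*sqrt(5)}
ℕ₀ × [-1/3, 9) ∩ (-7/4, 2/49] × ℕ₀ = {0} × {0, 1, …, 8}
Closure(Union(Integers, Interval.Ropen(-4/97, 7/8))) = Union(Integers, Interval(-4/97, 7/8))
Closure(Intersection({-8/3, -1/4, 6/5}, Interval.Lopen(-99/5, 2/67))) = {-8/3, -1/4}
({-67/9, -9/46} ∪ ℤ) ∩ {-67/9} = {-67/9}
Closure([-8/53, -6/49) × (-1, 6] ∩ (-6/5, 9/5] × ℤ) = [-8/53, -6/49] × {0, 1, …, 6}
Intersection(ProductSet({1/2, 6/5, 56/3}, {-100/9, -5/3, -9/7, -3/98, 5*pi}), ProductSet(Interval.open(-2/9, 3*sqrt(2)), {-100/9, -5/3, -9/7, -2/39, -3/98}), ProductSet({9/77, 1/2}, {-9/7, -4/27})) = ProductSet({1/2}, {-9/7})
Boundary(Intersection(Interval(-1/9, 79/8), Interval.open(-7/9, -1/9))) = EmptySet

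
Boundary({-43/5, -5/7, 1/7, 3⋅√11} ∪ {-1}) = {-43/5, -1, -5/7, 1/7, 3⋅√11}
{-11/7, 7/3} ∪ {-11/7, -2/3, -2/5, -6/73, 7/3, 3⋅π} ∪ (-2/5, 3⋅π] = {-11/7, -2/3} ∪ [-2/5, 3⋅π]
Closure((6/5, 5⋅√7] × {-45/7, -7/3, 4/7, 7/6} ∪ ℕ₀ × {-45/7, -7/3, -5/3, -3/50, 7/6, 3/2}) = (ℕ₀ × {-45/7, -7/3, -5/3, -3/50, 7/6, 3/2}) ∪ ([6/5, 5⋅√7] × {-45/7, -7/3, 4/7, 7/6})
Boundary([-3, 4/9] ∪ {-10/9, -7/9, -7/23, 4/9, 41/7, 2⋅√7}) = {-3, 4/9, 41/7, 2⋅√7}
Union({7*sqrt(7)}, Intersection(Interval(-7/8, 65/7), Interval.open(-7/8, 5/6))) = Union({7*sqrt(7)}, Interval.open(-7/8, 5/6))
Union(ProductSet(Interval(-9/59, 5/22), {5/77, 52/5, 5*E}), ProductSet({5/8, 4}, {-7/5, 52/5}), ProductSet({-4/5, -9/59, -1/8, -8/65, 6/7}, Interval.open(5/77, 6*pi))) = Union(ProductSet({5/8, 4}, {-7/5, 52/5}), ProductSet({-4/5, -9/59, -1/8, -8/65, 6/7}, Interval.open(5/77, 6*pi)), ProductSet(Interval(-9/59, 5/22), {5/77, 52/5, 5*E}))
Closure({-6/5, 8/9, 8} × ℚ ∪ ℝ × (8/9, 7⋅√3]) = (ℝ × [8/9, 7⋅√3]) ∪ ({-6/5, 8/9, 8} × (ℚ ∪ (-∞, 8/9] ∪ [7⋅√3, ∞)))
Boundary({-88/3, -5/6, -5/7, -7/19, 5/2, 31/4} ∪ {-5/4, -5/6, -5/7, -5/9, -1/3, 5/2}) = {-88/3, -5/4, -5/6, -5/7, -5/9, -7/19, -1/3, 5/2, 31/4}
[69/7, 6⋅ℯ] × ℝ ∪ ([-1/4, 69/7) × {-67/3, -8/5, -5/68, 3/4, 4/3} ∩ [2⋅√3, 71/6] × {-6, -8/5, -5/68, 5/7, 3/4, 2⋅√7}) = ([69/7, 6⋅ℯ] × ℝ) ∪ ([2⋅√3, 69/7) × {-8/5, -5/68, 3/4})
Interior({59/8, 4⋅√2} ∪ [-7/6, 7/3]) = (-7/6, 7/3)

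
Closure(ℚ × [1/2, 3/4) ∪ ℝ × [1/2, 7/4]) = ℝ × [1/2, 7/4]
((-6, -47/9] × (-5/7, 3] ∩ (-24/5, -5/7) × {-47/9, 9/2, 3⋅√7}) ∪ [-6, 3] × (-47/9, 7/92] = [-6, 3] × (-47/9, 7/92]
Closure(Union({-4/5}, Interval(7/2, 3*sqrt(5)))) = Union({-4/5}, Interval(7/2, 3*sqrt(5)))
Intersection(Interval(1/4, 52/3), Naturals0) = Range(1, 18, 1)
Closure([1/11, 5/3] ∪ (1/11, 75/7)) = [1/11, 75/7]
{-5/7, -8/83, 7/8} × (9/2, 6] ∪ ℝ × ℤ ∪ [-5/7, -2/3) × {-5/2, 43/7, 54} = (ℝ × ℤ) ∪ ({-5/7, -8/83, 7/8} × (9/2, 6]) ∪ ([-5/7, -2/3) × {-5/2, 43/7, 54})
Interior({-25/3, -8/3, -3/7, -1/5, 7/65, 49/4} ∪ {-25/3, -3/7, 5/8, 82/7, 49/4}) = ∅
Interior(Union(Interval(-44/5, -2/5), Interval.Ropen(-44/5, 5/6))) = Interval.open(-44/5, 5/6)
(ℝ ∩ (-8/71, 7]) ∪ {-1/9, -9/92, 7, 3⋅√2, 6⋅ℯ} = (-8/71, 7] ∪ {6⋅ℯ}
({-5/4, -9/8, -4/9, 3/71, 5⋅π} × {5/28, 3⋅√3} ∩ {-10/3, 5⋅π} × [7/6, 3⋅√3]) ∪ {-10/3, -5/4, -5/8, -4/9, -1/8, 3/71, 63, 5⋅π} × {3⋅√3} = {-10/3, -5/4, -5/8, -4/9, -1/8, 3/71, 63, 5⋅π} × {3⋅√3}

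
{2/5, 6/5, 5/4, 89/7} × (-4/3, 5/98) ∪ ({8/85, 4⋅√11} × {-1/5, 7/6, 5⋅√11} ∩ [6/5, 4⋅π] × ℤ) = {2/5, 6/5, 5/4, 89/7} × (-4/3, 5/98)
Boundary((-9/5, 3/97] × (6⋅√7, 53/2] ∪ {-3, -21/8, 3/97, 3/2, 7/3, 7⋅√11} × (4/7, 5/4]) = ({-9/5, 3/97} × [6⋅√7, 53/2]) ∪ ([-9/5, 3/97] × {53/2, 6⋅√7}) ∪ ({-3, -21/8, 3/97, 3/2, 7/3, 7⋅√11} × [4/7, 5/4])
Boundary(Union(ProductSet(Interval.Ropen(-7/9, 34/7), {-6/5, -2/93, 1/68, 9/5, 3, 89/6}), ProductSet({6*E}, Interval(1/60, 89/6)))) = Union(ProductSet({6*E}, Interval(1/60, 89/6)), ProductSet(Interval(-7/9, 34/7), {-6/5, -2/93, 1/68, 9/5, 3, 89/6}))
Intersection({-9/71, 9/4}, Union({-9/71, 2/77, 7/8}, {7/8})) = {-9/71}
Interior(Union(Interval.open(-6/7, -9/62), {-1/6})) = Interval.open(-6/7, -9/62)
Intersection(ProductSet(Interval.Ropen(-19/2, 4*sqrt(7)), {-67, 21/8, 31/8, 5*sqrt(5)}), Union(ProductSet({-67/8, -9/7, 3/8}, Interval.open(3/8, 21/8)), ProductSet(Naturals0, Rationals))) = ProductSet(Range(0, 11, 1), {-67, 21/8, 31/8})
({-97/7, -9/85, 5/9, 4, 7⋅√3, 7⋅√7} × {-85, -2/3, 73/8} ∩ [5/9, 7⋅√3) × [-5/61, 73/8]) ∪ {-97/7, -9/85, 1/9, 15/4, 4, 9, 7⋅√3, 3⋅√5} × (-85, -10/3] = ({5/9, 4} × {73/8}) ∪ ({-97/7, -9/85, 1/9, 15/4, 4, 9, 7⋅√3, 3⋅√5} × (-85, -10/3])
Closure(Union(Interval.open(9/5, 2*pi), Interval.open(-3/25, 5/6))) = Union(Interval(-3/25, 5/6), Interval(9/5, 2*pi))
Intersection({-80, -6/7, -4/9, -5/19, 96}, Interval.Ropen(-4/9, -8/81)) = {-4/9, -5/19}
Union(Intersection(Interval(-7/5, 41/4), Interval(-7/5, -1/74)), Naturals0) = Union(Interval(-7/5, -1/74), Naturals0)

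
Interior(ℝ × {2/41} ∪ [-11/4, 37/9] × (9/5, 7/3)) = (-11/4, 37/9) × (9/5, 7/3)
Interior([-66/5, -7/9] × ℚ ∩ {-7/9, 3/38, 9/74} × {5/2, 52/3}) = ∅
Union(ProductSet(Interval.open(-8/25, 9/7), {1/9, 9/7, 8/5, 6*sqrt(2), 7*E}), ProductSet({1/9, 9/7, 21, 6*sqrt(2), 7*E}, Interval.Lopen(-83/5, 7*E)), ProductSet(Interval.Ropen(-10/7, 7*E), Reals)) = Union(ProductSet({1/9, 9/7, 21, 6*sqrt(2), 7*E}, Interval.Lopen(-83/5, 7*E)), ProductSet(Interval.Ropen(-10/7, 7*E), Reals))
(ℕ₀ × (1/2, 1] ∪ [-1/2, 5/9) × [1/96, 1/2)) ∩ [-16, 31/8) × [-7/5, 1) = ({0, 1, 2, 3} × (1/2, 1)) ∪ ([-1/2, 5/9) × [1/96, 1/2))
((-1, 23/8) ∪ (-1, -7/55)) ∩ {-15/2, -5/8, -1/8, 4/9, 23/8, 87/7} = {-5/8, -1/8, 4/9}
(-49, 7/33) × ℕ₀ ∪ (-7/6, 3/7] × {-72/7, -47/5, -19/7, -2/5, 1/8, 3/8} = ((-49, 7/33) × ℕ₀) ∪ ((-7/6, 3/7] × {-72/7, -47/5, -19/7, -2/5, 1/8, 3/8})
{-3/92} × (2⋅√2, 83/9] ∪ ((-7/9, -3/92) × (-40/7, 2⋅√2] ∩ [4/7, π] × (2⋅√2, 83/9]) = {-3/92} × (2⋅√2, 83/9]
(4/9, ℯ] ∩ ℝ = (4/9, ℯ]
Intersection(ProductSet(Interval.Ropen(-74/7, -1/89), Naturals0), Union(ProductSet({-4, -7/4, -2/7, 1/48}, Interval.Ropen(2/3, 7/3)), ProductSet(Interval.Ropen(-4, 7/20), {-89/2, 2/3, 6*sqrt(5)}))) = ProductSet({-4, -7/4, -2/7}, Range(1, 3, 1))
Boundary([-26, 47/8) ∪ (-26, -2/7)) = {-26, 47/8}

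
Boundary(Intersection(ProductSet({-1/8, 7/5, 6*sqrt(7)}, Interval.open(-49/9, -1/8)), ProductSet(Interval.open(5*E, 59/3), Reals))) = ProductSet({6*sqrt(7)}, Interval(-49/9, -1/8))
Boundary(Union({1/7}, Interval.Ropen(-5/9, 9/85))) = {-5/9, 9/85, 1/7}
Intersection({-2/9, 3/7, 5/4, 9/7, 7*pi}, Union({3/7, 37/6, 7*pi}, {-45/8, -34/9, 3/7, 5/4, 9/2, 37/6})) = {3/7, 5/4, 7*pi}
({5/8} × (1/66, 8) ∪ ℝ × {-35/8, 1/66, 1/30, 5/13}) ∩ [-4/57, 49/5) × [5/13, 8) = ({5/8} × [5/13, 8)) ∪ ([-4/57, 49/5) × {5/13})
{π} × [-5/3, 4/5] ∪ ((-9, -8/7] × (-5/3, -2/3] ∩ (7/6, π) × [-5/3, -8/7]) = {π} × [-5/3, 4/5]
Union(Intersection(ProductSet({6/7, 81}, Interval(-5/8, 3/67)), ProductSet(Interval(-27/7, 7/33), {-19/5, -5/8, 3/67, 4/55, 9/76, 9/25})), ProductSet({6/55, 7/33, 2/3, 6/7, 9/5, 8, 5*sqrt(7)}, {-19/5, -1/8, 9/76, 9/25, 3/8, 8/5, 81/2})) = ProductSet({6/55, 7/33, 2/3, 6/7, 9/5, 8, 5*sqrt(7)}, {-19/5, -1/8, 9/76, 9/25, 3/8, 8/5, 81/2})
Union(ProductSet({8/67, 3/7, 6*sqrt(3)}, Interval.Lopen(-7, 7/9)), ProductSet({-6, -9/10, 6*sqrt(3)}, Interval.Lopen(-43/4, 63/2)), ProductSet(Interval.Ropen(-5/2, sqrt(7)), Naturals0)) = Union(ProductSet({-6, -9/10, 6*sqrt(3)}, Interval.Lopen(-43/4, 63/2)), ProductSet({8/67, 3/7, 6*sqrt(3)}, Interval.Lopen(-7, 7/9)), ProductSet(Interval.Ropen(-5/2, sqrt(7)), Naturals0))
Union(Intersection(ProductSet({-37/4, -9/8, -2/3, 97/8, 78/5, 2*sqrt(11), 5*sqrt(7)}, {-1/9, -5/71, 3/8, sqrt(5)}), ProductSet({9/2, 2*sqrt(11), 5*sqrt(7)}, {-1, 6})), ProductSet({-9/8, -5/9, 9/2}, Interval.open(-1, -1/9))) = ProductSet({-9/8, -5/9, 9/2}, Interval.open(-1, -1/9))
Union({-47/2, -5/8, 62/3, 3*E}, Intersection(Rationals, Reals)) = Union({3*E}, Rationals)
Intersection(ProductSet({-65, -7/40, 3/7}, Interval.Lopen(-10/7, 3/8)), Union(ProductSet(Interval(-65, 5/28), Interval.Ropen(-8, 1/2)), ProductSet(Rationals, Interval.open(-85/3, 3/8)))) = Union(ProductSet({-65, -7/40}, Interval.Lopen(-10/7, 3/8)), ProductSet({-65, -7/40, 3/7}, Interval.open(-10/7, 3/8)))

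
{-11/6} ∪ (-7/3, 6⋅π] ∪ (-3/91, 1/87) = (-7/3, 6⋅π]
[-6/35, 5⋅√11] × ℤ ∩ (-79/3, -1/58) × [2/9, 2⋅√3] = [-6/35, -1/58) × {1, 2, 3}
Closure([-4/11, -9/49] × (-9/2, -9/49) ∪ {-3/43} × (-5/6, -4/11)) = ({-3/43} × [-5/6, -4/11]) ∪ ([-4/11, -9/49] × [-9/2, -9/49])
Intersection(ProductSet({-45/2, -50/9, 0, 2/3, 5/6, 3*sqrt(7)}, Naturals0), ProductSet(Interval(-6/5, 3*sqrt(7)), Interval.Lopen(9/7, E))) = ProductSet({0, 2/3, 5/6, 3*sqrt(7)}, Range(2, 3, 1))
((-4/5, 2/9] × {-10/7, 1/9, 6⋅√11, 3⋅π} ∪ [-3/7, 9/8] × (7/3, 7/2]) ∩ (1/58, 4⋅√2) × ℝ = ((1/58, 9/8] × (7/3, 7/2]) ∪ ((1/58, 2/9] × {-10/7, 1/9, 6⋅√11, 3⋅π})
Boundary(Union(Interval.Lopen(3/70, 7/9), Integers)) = Union(Complement(Integers, Interval.open(3/70, 7/9)), {3/70, 7/9})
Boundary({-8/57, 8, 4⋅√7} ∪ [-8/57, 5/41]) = {-8/57, 5/41, 8, 4⋅√7}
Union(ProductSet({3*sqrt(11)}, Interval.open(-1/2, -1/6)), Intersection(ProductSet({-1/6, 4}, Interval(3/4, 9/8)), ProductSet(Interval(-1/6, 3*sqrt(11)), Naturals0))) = Union(ProductSet({3*sqrt(11)}, Interval.open(-1/2, -1/6)), ProductSet({-1/6, 4}, Range(1, 2, 1)))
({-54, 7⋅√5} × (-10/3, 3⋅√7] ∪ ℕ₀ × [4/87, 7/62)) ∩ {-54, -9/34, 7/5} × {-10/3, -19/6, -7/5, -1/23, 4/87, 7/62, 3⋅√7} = {-54} × {-19/6, -7/5, -1/23, 4/87, 7/62, 3⋅√7}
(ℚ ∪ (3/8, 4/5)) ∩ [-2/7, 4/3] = [3/8, 4/5] ∪ (ℚ ∩ [-2/7, 4/3])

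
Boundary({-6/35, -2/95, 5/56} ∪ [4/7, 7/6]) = {-6/35, -2/95, 5/56, 4/7, 7/6}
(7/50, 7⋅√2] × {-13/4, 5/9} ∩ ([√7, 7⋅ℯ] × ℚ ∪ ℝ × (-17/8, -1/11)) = [√7, 7⋅√2] × {-13/4, 5/9}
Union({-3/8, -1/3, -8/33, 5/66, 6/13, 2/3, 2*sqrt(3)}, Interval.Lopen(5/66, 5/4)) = Union({-3/8, -1/3, -8/33, 2*sqrt(3)}, Interval(5/66, 5/4))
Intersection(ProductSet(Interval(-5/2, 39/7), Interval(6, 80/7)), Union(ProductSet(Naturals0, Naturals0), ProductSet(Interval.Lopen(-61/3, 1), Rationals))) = Union(ProductSet(Interval(-5/2, 1), Intersection(Interval(6, 80/7), Rationals)), ProductSet(Range(0, 6, 1), Range(6, 12, 1)))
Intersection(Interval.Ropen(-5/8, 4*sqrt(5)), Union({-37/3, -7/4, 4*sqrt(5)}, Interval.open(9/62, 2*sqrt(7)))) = Interval.open(9/62, 2*sqrt(7))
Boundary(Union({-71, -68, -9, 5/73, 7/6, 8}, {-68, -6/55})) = {-71, -68, -9, -6/55, 5/73, 7/6, 8}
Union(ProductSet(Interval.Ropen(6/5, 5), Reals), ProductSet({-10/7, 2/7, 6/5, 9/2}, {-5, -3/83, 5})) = Union(ProductSet({-10/7, 2/7, 6/5, 9/2}, {-5, -3/83, 5}), ProductSet(Interval.Ropen(6/5, 5), Reals))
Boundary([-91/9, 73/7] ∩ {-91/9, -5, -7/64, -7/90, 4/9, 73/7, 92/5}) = {-91/9, -5, -7/64, -7/90, 4/9, 73/7}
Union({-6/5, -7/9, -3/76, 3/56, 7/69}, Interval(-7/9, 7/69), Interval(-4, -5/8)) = Interval(-4, 7/69)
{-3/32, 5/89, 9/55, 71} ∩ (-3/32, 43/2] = {5/89, 9/55}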